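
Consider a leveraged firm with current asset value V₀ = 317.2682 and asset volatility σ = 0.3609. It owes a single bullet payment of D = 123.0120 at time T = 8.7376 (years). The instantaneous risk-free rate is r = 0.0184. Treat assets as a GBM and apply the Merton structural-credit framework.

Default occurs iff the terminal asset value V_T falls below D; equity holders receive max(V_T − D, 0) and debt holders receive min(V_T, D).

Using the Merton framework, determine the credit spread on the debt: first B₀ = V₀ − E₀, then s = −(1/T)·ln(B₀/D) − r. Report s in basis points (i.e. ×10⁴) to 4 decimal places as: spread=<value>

Equity is a call on the firm's assets struck at D = 123.0120:
d₁ = [ln(V₀/D) + (r + σ²/2)T] / (σ√T)
   = [ln(317.2682/123.0120) + (0.0184 + 0.5·0.3609²)·8.7376] / (0.3609·√8.7376)
   = [0.947466 + 0.729803] / 1.066800 = 1.572243
d₂ = d₁ − σ√T = 1.572243 − 1.066800 = 0.505443
N(d₁) = 0.942053,  N(d₂) = 0.693376,  e^(−rT) = 0.851486
E₀ = V₀·N(d₁) − D·e^(−rT)·N(d₂)
   = 317.2682·0.942053 − 123.0120·0.851486·0.693376 = 226.257101
B₀ = V₀ − E₀ = 317.2682 − 226.257101 = 91.011099
spread = −(1/T)·ln(B₀/D) − r = −(1/8.7376)·ln(91.011099/123.0120) − 0.0184 = 0.01608320
in basis points: 0.01608320 × 10⁴ = 160.8320 bp

spread=160.8320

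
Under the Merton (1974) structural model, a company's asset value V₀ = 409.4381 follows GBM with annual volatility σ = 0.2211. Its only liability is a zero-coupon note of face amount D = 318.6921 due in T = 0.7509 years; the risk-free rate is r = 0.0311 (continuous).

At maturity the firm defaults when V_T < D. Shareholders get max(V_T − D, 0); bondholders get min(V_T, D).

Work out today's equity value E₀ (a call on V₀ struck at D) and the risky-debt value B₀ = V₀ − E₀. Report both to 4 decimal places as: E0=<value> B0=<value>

E0=100.4434 B0=308.9947

Equity is a call on the firm's assets struck at D = 318.6921:
d₁ = [ln(V₀/D) + (r + σ²/2)T] / (σ√T)
   = [ln(409.4381/318.6921) + (0.0311 + 0.5·0.2211²)·0.7509] / (0.2211·√0.7509)
   = [0.250560 + 0.041707] / 0.191593 = 1.525458
d₂ = d₁ − σ√T = 1.525458 − 0.191593 = 1.333865
N(d₁) = 0.936428,  N(d₂) = 0.908876,  e^(−rT) = 0.976918
E₀ = V₀·N(d₁) − D·e^(−rT)·N(d₂)
   = 409.4381·0.936428 − 318.6921·0.976918·0.908876 = 100.443395
B₀ = V₀ − E₀ = 409.4381 − 100.443395 = 308.994705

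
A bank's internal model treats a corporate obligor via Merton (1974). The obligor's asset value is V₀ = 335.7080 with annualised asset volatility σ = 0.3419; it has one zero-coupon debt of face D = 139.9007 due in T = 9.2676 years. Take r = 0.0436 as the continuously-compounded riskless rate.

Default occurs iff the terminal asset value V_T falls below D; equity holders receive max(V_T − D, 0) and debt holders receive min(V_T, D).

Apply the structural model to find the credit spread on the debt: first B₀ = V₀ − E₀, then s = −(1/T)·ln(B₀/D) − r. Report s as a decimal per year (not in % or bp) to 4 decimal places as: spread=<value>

Equity is a call on the firm's assets struck at D = 139.9007:
d₁ = [ln(V₀/D) + (r + σ²/2)T] / (σ√T)
   = [ln(335.7080/139.9007) + (0.0436 + 0.5·0.3419²)·9.2676] / (0.3419·√9.2676)
   = [0.875309 + 0.945738] / 1.040837 = 1.749599
d₂ = d₁ − σ√T = 1.749599 − 1.040837 = 0.708762
N(d₁) = 0.959906,  N(d₂) = 0.760764,  e^(−rT) = 0.667599
E₀ = V₀·N(d₁) − D·e^(−rT)·N(d₂)
   = 335.7080·0.959906 − 139.9007·0.667599·0.760764 = 251.194689
B₀ = V₀ − E₀ = 335.7080 − 251.194689 = 84.513311
spread = −(1/T)·ln(B₀/D) − r = −(1/9.2676)·ln(84.513311/139.9007) − 0.0436 = 0.01078558

spread=0.0108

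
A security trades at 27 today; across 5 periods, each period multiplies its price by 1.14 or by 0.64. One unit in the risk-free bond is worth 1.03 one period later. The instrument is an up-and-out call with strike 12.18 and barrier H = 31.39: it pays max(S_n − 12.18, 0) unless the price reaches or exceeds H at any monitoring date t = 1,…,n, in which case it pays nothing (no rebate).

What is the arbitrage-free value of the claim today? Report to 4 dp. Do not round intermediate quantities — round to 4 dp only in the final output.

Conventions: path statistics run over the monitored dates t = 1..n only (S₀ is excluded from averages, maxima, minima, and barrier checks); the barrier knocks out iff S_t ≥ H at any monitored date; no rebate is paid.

No-arbitrage gives p* = (R−d)/(u−d) = 0.7800: enumerate every path, weight its payoff by its p*-probability, and discount by R^5.
Enumerate all 2^5 = 32 price paths (U = up ×1.14, D = down ×0.64); each path with k up-moves has probability p*^k·(1−p*)^(5−k).
DDDDD: M=17.2800, payoff=0.0000, prob=0.000515
UDDDD: M=30.7800, payoff=0.0000, prob=0.001827
DUDDD: M=19.6992, payoff=0.0000, prob=0.001827
UUDDD: M=35.0892, payoff=0.0000, prob=0.006478
DDUDD: M=17.2800, payoff=0.0000, prob=0.001827
UDUDD: M=30.7800, payoff=0.0000, prob=0.006478
DUUDD: M=22.4571, payoff=0.0000, prob=0.006478
UUUDD: M=40.0017, payoff=0.0000, prob=0.022968
DDDUD: M=17.2800, payoff=0.0000, prob=0.001827
UDDUD: M=30.7800, payoff=0.0000, prob=0.006478
DUDUD: M=19.6992, payoff=0.0000, prob=0.006478
UUDUD: M=35.0892, payoff=0.0000, prob=0.022968
DDUUD: M=17.2800, payoff=0.0000, prob=0.006478
UDUUD: M=30.7800, payoff=4.2047, prob=0.022968
DUUUD: M=25.6011, payoff=4.2047, prob=0.022968
UUUUD: M=45.6019, payoff=0.0000, prob=0.081433
DDDDU: M=17.2800, payoff=0.0000, prob=0.001827
UDDDU: M=30.7800, payoff=0.0000, prob=0.006478
DUDDU: M=19.6992, payoff=0.0000, prob=0.006478
UUDDU: M=35.0892, payoff=0.0000, prob=0.022968
DDUDU: M=17.2800, payoff=0.0000, prob=0.006478
UDUDU: M=30.7800, payoff=4.2047, prob=0.022968
DUUDU: M=22.4571, payoff=4.2047, prob=0.022968
UUUDU: M=40.0017, payoff=0.0000, prob=0.081433
DDDUU: M=17.2800, payoff=0.0000, prob=0.006478
UDDUU: M=30.7800, payoff=4.2047, prob=0.022968
DUDUU: M=19.6992, payoff=4.2047, prob=0.022968
UUDUU: M=35.0892, payoff=0.0000, prob=0.081433
DDUUU: M=17.2800, payoff=4.2047, prob=0.022968
UDUUU: M=30.7800, payoff=17.0052, prob=0.081433
DUUUU: M=29.1852, payoff=17.0052, prob=0.081433
UUUUU: M=51.9862, payoff=0.0000, prob=0.288717
Price = Σ prob·payoff / R^5 = 3.445601 / 1.159274 = 2.9722

price = 2.9722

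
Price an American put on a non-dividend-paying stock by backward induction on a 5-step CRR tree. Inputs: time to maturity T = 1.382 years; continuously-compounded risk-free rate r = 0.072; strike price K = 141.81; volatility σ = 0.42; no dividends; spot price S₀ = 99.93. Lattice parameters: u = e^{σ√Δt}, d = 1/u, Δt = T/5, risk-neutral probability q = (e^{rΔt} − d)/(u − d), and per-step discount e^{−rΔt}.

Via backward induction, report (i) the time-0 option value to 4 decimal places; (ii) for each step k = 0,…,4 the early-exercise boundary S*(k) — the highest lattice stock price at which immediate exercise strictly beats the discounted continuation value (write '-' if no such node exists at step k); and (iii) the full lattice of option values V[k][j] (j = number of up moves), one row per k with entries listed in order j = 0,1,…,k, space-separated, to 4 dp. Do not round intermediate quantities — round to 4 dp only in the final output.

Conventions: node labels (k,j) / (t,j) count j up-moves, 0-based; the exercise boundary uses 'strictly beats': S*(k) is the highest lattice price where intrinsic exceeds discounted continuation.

price = 44.4892
boundary = - 80.1308 64.2544 80.1308 99.9300
tree:
44.4892
61.6792 28.4339
77.5556 42.8675 14.5872
90.2864 61.6792 25.0590 4.2935
100.4948 77.5556 41.8800 8.5907 0.0000
108.6806 90.2864 61.6792 17.1887 0.0000 0.0000

params: Δt=0.27640 u=1.24709 d=0.80187 q=0.49017 e^(-rΔt)=0.98030
t_5 payoffs: 108.6806 90.2864 61.6792 17.1887 0.0000 0.0000
t_4: node(4,0) S=41.3152 payoff=100.4948 vs cont=97.7005 → 100.4948 [stop]  node(4,1) S=64.2544 payoff=77.5556 vs cont=74.7614 → 77.5556 [stop]  node(4,2) S=99.9300 payoff=41.8800 vs cont=39.0858 → 41.8800 [stop]  node(4,3) S=155.4135 payoff=0.0000 vs cont=8.5907 → 8.5907 [wait]  node(4,4) S=241.7028 payoff=0.0000 vs cont=0.0000 → 0.0000 [wait]  ⇒ S*(4)=99.9300
t_3: node(3,0) S=51.5236 payoff=90.2864 vs cont=87.4921 → 90.2864 [stop]  node(3,1) S=80.1308 payoff=61.6792 vs cont=58.8850 → 61.6792 [stop]  node(3,2) S=124.6213 payoff=17.1887 vs cont=25.0590 → 25.0590 [wait]  node(3,3) S=193.8141 payoff=0.0000 vs cont=4.2935 → 4.2935 [wait]  ⇒ S*(3)=80.1308
t_2: node(2,0) S=64.2544 payoff=77.5556 vs cont=74.7614 → 77.5556 [stop]  node(2,1) S=99.9300 payoff=41.8800 vs cont=42.8675 → 42.8675 [wait]  node(2,2) S=155.4135 payoff=0.0000 vs cont=14.5872 → 14.5872 [wait]  ⇒ S*(2)=64.2544
t_1: node(1,0) S=80.1308 payoff=61.6792 vs cont=59.3595 → 61.6792 [stop]  node(1,1) S=124.6213 payoff=17.1887 vs cont=28.4339 → 28.4339 [wait]  ⇒ S*(1)=80.1308
t_0: node(0,0) S=99.9300 payoff=41.8800 vs cont=44.4892 → 44.4892 [wait]  ⇒ S*(0)=-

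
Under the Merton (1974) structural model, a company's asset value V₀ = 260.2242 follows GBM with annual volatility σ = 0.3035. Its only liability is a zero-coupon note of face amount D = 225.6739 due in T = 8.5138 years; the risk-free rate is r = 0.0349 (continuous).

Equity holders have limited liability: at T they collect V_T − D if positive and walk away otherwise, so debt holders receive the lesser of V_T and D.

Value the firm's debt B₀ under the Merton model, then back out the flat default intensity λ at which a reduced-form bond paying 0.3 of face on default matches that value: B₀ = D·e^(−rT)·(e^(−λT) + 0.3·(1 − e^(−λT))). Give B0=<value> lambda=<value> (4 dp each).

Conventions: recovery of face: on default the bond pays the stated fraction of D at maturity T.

With assets at 260.2242 and a single debt payment of 225.6739 at 8.5138 years:
d₁ = [ln(V₀/D) + (r + σ²/2)T] / (σ√T)
   = [ln(260.2242/225.6739) + (0.0349 + 0.5·0.3035²)·8.5138] / (0.3035·√8.5138)
   = [0.142453 + 0.689244] / 0.885565 = 0.939171
d₂ = d₁ − σ√T = 0.939171 − 0.885565 = 0.053606
N(d₁) = 0.826178,  N(d₂) = 0.521375,  e^(−rT) = 0.742946
E₀ = V₀·N(d₁) − D·e^(−rT)·N(d₂)
   = 260.2242·0.826178 − 225.6739·0.742946·0.521375 = 127.575970
B₀ = V₀ − E₀ = 260.2242 − 127.575970 = 132.648230
e^(−λT) = (B₀·e^(rT)/D − 0.3)/(1 − 0.3) = (132.6482·1.345992/225.6739 − 0.3)/0.7 = 0.70165279
λ = −ln(0.70165279)/8.5138 = 0.041617

B0=132.6482 lambda=0.0416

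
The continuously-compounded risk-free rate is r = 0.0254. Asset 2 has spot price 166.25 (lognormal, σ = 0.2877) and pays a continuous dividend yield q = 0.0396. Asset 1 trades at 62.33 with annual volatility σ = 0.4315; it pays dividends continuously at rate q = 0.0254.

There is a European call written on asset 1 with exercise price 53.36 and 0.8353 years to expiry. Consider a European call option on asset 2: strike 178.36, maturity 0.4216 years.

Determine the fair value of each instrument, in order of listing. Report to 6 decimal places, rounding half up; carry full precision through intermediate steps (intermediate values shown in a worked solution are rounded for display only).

price(asset 1 call K=53.36) = 13.911081
price(asset 2 call K=178.36) = 7.204836

[asset 1 call K=53.36]
σ√T = 0.4315·√0.8353 = 0.394368
d₁ = (ln(S/K) + (r−q+σ²/2)T) / (σ√T) = (ln(62.33/53.36) + (0.0254−0.0254+0.4315²/2)·0.8353) / 0.394368 = (0.155381 + 0.077763) / 0.394368 = 0.591185
d₂ = d₁ − σ√T = 0.591185 − 0.394368 = 0.196817
e^{−rT} = 0.979007
e^{−qT} = 0.979007
N(d₁) = 0.722802,  N(d₂) = 0.578014
price = S·e^{−qT}·N(d₁) − K·e^{−rT}·N(d₂) = 44.106446 − 30.195365 = 13.911081
[asset 2 call K=178.36]
σ√T = 0.2877·√0.4216 = 0.186806
d₁ = (ln(S/K) + (r−q+σ²/2)T) / (σ√T) = (ln(166.25/178.36) + (0.0254−0.0396+0.2877²/2)·0.4216) / 0.186806 = (-0.070311 + 0.011461) / 0.186806 = -0.315032
d₂ = d₁ − σ√T = -0.315032 − 0.186806 = -0.501838
e^{−rT} = 0.989348
e^{−qT} = 0.983443
N(d₁) = 0.376369,  N(d₂) = 0.307891
price = S·e^{−qT}·N(d₁) − K·e^{−rT}·N(d₂) = 61.535297 − 54.330461 = 7.204836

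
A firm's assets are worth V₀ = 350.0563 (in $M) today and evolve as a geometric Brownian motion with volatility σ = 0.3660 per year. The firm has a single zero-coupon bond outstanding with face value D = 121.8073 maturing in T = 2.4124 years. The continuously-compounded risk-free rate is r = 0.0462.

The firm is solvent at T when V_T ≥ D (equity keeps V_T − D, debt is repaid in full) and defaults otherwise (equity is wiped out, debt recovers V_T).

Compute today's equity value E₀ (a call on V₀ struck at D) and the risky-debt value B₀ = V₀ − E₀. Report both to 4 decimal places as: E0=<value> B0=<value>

Apply the equity-as-call identities (strike 121.8073, horizon 2.4124 years):
d₁ = [ln(V₀/D) + (r + σ²/2)T] / (σ√T)
   = [ln(350.0563/121.8073) + (0.0462 + 0.5·0.3660²)·2.4124] / (0.3660·√2.4124)
   = [1.055654 + 0.273031] / 0.568468 = 2.337309
d₂ = d₁ − σ√T = 2.337309 − 0.568468 = 1.768841
N(d₁) = 0.990288,  N(d₂) = 0.961540,  e^(−rT) = 0.894534
E₀ = V₀·N(d₁) − D·e^(−rT)·N(d₂)
   = 350.0563·0.990288 − 121.8073·0.894534·0.961540 = 241.886640
B₀ = V₀ − E₀ = 350.0563 − 241.886640 = 108.169660

E0=241.8866 B0=108.1697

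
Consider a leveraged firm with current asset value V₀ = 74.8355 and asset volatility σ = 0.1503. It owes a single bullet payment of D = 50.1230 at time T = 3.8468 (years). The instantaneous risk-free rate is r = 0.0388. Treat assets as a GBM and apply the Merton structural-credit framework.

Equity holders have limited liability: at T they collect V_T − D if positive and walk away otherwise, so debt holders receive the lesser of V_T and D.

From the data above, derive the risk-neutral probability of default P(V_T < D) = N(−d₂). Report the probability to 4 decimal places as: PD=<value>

With assets at 74.8355 and a single debt payment of 50.1230 at 3.8468 years:
d₁ = [ln(V₀/D) + (r + σ²/2)T] / (σ√T)
   = [ln(74.8355/50.1230) + (0.0388 + 0.5·0.1503²)·3.8468] / (0.1503·√3.8468)
   = [0.400812 + 0.192706] / 0.294787 = 2.013377
d₂ = d₁ − σ√T = 2.013377 − 0.294787 = 1.718590
risk-neutral PD = N(−d₂) = N(-1.718590) = 0.042845

PD=0.0428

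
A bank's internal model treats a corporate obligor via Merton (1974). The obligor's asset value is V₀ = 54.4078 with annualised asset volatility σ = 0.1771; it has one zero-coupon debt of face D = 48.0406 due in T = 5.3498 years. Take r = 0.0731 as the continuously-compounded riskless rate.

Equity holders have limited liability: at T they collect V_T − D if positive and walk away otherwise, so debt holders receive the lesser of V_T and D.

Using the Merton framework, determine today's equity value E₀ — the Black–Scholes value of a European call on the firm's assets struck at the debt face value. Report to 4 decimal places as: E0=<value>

E0=22.7600

With assets at 54.4078 and a single debt payment of 48.0406 at 5.3498 years:
d₁ = [ln(V₀/D) + (r + σ²/2)T] / (σ√T)
   = [ln(54.4078/48.0406) + (0.0731 + 0.5·0.1771²)·5.3498] / (0.1771·√5.3498)
   = [0.124461 + 0.474967] / 0.409626 = 1.463355
d₂ = d₁ − σ√T = 1.463355 − 0.409626 = 1.053729
N(d₁) = 0.928315,  N(d₂) = 0.853997,  e^(−rT) = 0.676333
E₀ = V₀·N(d₁) − D·e^(−rT)·N(d₂)
   = 54.4078·0.928315 − 48.0406·0.676333·0.853997 = 22.760008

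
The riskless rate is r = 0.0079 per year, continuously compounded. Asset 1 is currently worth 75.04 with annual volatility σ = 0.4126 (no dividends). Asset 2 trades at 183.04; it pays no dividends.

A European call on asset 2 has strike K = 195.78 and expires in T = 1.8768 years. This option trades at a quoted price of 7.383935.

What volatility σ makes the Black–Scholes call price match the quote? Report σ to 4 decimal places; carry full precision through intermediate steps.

At σ = 0.1136 the Black–Scholes value reproduces the quote:
σ√T = 0.1136·√1.8768 = 0.155628
d₁ = (ln(S/K) + (r+σ²/2)T) / (σ√T) = (ln(183.04/195.78) + (0.0079+0.1136²/2)·1.8768) / 0.155628 = (-0.067287 + 0.026937) / 0.155628 = -0.259273
d₂ = d₁ − σ√T = -0.259273 − 0.155628 = -0.414901
e^{−rT} = 0.985283
N(d₁) = 0.397712,  N(d₂) = 0.339107
V = S·N(d₁) − K·e^{−rT}·N(d₂) = 72.797244 − 65.413309 = 7.383935 (the observed quote) — the price is monotone increasing in volatility, hence this σ is the only solution

sigma = 0.1136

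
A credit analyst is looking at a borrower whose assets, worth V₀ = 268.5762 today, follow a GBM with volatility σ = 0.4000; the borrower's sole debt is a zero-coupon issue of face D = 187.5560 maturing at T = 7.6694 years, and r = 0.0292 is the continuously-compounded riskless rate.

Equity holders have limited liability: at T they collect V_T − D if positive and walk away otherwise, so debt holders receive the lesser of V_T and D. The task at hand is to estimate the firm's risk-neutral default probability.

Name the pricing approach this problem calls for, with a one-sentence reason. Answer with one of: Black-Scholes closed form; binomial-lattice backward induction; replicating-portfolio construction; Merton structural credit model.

Key observation: a levered firm with one bullet debt due at 7.6694 years is the canonical structural-credit setup: equity is a call on the firm's assets struck at the face value.

framework: Merton structural credit model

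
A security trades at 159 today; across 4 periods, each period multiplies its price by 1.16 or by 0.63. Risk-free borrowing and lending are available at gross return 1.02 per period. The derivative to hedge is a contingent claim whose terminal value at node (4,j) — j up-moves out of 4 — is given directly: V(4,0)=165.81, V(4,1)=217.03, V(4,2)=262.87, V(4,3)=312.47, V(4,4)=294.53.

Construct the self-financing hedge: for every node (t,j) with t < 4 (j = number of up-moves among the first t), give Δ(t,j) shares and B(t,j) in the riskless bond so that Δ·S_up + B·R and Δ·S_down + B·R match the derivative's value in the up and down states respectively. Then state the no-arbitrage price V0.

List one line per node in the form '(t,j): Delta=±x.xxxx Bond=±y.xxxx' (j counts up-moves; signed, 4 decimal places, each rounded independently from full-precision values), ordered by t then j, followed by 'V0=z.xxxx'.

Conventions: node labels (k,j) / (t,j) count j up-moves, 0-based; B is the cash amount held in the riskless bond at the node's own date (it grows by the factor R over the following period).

Arbitrage-free pricing uses the up-move probability p* = (R−d)/(u−d) = 0.7358, discounting each step at R = 1.02.
At maturity the claim pays: V(4,0)=165.8100, V(4,1)=217.0300, V(4,2)=262.8700, V(4,3)=312.4700, V(4,4)=294.5300
Node (3,0) S=39.7575: V=(p*·217.0300+(1−p*)·165.8100)/1.02=199.5100; Δ=(217.0300−165.8100)/(46.1187−25.0472)=2.4308; B=V−Δ·S=102.8685
Node (3,1) S=73.2042: V=(p*·262.8700+(1−p*)·217.0300)/1.02=245.8444; Δ=(262.8700−217.0300)/(84.9169−46.1187)=1.1815; B=V−Δ·S=159.3539
Node (3,2) S=134.7888: V=(p*·312.4700+(1−p*)·262.8700)/1.02=293.4982; Δ=(312.4700−262.8700)/(156.3550−84.9169)=0.6943; B=V−Δ·S=199.9132
Node (3,3) S=248.1825: V=(p*·294.5300+(1−p*)·312.4700)/1.02=293.4009; Δ=(294.5300−312.4700)/(287.8917−156.3550)=-0.1364; B=V−Δ·S=327.2499
Node (2,0) S=63.1071: V=(p*·245.8444+(1−p*)·199.5100)/1.02=229.0247; Δ=(245.8444−199.5100)/(73.2042−39.7575)=1.3853; B=V−Δ·S=141.6012
Node (2,1) S=116.1972: V=(p*·293.4982+(1−p*)·245.8444)/1.02=275.4023; Δ=(293.4982−245.8444)/(134.7888−73.2042)=0.7738; B=V−Δ·S=185.4897
Node (2,2) S=213.9504: V=(p*·293.4009+(1−p*)·293.4982)/1.02=287.6731; Δ=(293.4009−293.4982)/(248.1825−134.7888)=-0.0009; B=V−Δ·S=287.8567
Node (1,0) S=100.1700: V=(p*·275.4023+(1−p*)·229.0247)/1.02=257.9918; Δ=(275.4023−229.0247)/(116.1972−63.1071)=0.8736; B=V−Δ·S=170.4867
Node (1,1) S=184.4400: V=(p*·287.6731+(1−p*)·275.4023)/1.02=278.8547; Δ=(287.6731−275.4023)/(213.9504−116.1972)=0.1255; B=V−Δ·S=255.7023
Node (0,0) S=159.0000: V=(p*·278.8547+(1−p*)·257.9918)/1.02=267.9840; Δ=(278.8547−257.9918)/(184.4400−100.1700)=0.2476; B=V−Δ·S=228.6201
Verification: the root portfolio costs Δ(0,0)·S0 + B(0,0) = 267.9840, matching V0.

(0,0): Delta=0.2476 Bond=228.6201
(1,0): Delta=0.8736 Bond=170.4867
(1,1): Delta=0.1255 Bond=255.7023
(2,0): Delta=1.3853 Bond=141.6012
(2,1): Delta=0.7738 Bond=185.4897
(2,2): Delta=-0.0009 Bond=287.8567
(3,0): Delta=2.4308 Bond=102.8685
(3,1): Delta=1.1815 Bond=159.3539
(3,2): Delta=0.6943 Bond=199.9132
(3,3): Delta=-0.1364 Bond=327.2499
V0=267.9840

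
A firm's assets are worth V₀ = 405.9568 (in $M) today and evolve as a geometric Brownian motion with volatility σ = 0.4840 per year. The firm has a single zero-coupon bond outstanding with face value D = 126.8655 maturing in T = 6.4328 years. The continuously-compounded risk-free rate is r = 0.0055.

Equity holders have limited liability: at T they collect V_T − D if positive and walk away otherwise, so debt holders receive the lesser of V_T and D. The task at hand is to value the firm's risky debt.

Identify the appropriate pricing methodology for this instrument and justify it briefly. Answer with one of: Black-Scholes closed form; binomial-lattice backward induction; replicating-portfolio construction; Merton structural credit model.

framework: Merton structural credit model

Key observation: assets follow a GBM and default happens iff V_T < 126.8655; valuing claims on that split (equity as a call, risky debt as the residual) is the structural model's definition.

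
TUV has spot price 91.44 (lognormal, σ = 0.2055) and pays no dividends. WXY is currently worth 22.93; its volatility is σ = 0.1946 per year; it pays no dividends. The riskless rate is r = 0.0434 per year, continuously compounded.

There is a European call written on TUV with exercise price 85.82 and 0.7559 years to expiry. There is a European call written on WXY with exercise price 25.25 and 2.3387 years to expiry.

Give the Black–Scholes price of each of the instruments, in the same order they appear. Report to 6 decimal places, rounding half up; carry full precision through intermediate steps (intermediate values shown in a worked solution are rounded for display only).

price(TUV call K=85.82) = 11.281813
price(WXY call K=25.25) = 2.764356

[TUV call K=85.82]
σ√T = 0.2055·√0.7559 = 0.178667
d₁ = (ln(S/K) + (r+σ²/2)T) / (σ√T) = (ln(91.44/85.82) + (0.0434+0.2055²/2)·0.7559) / 0.178667 = (0.063431 + 0.048767) / 0.178667 = 0.627973
d₂ = d₁ − σ√T = 0.627973 − 0.178667 = 0.449306
e^{−rT} = 0.967726
N(d₁) = 0.734989,  N(d₂) = 0.673395
price = S·N(d₁) − K·e^{−rT}·N(d₂) = 67.207405 − 55.925592 = 11.281813
[WXY call K=25.25]
σ√T = 0.1946·√2.3387 = 0.297598
d₁ = (ln(S/K) + (r+σ²/2)T) / (σ√T) = (ln(22.93/25.25) + (0.0434+0.1946²/2)·2.3387) / 0.297598 = (-0.096380 + 0.145782) / 0.297598 = 0.166002
d₂ = d₁ − σ√T = 0.166002 − 0.297598 = -0.131596
e^{−rT} = 0.903482
N(d₁) = 0.565922,  N(d₂) = 0.447652
price = S·N(d₁) − K·e^{−rT}·N(d₂) = 12.976597 − 10.212241 = 2.764356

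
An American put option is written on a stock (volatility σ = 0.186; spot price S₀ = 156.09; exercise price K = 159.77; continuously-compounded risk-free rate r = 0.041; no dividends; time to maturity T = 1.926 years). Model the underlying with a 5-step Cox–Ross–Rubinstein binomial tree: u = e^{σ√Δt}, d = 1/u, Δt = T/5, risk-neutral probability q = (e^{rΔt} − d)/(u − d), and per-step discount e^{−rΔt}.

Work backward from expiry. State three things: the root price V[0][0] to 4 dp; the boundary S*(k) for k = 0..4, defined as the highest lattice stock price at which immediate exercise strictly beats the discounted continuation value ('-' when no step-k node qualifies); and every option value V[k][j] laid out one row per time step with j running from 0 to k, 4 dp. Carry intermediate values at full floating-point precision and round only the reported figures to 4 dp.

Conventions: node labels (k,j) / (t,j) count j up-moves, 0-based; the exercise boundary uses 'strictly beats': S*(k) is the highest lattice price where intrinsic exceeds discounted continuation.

price = 13.6073
boundary = - - 123.9097 110.4003 123.9097
tree:
13.6073
22.5446 6.3941
35.8603 11.8647 1.9218
49.3697 21.2200 4.2441 0.0000
61.4062 35.8603 9.3725 0.0000 0.0000
72.1304 49.3697 20.6979 0.0000 0.0000 0.0000

params: Δt=0.38520 u=1.12237 d=0.89097 q=0.53997 e^(-rΔt)=0.98433
t_5 payoffs: 72.1304 49.3697 20.6979 0.0000 0.0000 0.0000
t_4: node(4,0) S=98.3638 payoff=61.4062 vs cont=58.9027 → 61.4062 [stop]  node(4,1) S=123.9097 payoff=35.8603 vs cont=33.3569 → 35.8603 [stop]  node(4,2) S=156.0900 payoff=3.6800 vs cont=9.3725 → 9.3725 [wait]  node(4,3) S=196.6278 payoff=0.0000 vs cont=0.0000 → 0.0000 [wait]  node(4,4) S=247.6936 payoff=0.0000 vs cont=0.0000 → 0.0000 [wait]  ⇒ S*(4)=123.9097
t_3: node(3,0) S=110.4003 payoff=49.3697 vs cont=46.8662 → 49.3697 [stop]  node(3,1) S=139.0721 payoff=20.6979 vs cont=21.2200 → 21.2200 [wait]  node(3,2) S=175.1903 payoff=0.0000 vs cont=4.2441 → 4.2441 [wait]  node(3,3) S=220.6886 payoff=0.0000 vs cont=0.0000 → 0.0000 [wait]  ⇒ S*(3)=110.4003
t_2: node(2,0) S=123.9097 payoff=35.8603 vs cont=33.6344 → 35.8603 [stop]  node(2,1) S=156.0900 payoff=3.6800 vs cont=11.8647 → 11.8647 [wait]  node(2,2) S=196.6278 payoff=0.0000 vs cont=1.9218 → 1.9218 [wait]  ⇒ S*(2)=123.9097
t_1: node(1,0) S=139.0721 payoff=20.6979 vs cont=22.5446 → 22.5446 [wait]  node(1,1) S=175.1903 payoff=0.0000 vs cont=6.3941 → 6.3941 [wait]  ⇒ S*(1)=-
t_0: node(0,0) S=156.0900 payoff=3.6800 vs cont=13.6073 → 13.6073 [wait]  ⇒ S*(0)=-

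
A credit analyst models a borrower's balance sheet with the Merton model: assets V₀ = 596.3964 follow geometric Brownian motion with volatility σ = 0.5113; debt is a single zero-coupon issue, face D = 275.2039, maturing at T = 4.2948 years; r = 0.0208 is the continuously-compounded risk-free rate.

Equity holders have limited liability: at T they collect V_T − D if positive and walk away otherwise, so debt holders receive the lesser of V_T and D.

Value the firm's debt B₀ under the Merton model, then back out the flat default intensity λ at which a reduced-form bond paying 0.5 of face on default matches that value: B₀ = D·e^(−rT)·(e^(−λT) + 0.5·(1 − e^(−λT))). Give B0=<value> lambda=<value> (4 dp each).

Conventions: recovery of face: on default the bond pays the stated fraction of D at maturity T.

With assets at 596.3964 and a single debt payment of 275.2039 at 4.2948 years:
d₁ = [ln(V₀/D) + (r + σ²/2)T] / (σ√T)
   = [ln(596.3964/275.2039) + (0.0208 + 0.5·0.5113²)·4.2948] / (0.5113·√4.2948)
   = [0.773393 + 0.650722] / 1.059613 = 1.343995
d₂ = d₁ − σ√T = 1.343995 − 1.059613 = 0.284382
N(d₁) = 0.910525,  N(d₂) = 0.611941,  e^(−rT) = 0.914542
E₀ = V₀·N(d₁) − D·e^(−rT)·N(d₂)
   = 596.3964·0.910525 − 275.2039·0.914542·0.611941 = 389.017085
B₀ = V₀ − E₀ = 596.3964 − 389.017085 = 207.379315
e^(−λT) = (B₀·e^(rT)/D − 0.5)/(1 − 0.5) = (207.3793·1.093443/275.2039 − 0.5)/0.5 = 0.64792386
λ = −ln(0.64792386)/4.2948 = 0.101048

B0=207.3793 lambda=0.1010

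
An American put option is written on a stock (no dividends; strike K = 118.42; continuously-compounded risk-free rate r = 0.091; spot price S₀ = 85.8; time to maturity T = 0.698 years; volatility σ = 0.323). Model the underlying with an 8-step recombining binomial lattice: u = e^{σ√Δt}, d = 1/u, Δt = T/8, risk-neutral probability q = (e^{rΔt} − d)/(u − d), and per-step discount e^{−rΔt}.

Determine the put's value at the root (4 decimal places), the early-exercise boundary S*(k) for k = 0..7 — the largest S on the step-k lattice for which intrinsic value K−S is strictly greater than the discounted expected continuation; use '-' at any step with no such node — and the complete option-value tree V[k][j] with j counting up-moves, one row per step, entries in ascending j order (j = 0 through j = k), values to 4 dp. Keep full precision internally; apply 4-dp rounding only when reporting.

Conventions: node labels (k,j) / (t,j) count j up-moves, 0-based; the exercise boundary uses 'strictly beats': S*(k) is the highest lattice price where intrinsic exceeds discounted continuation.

Δt=0.08725  u=1.10011  d=0.90900  q=0.51788  discount=0.99209
step 8 (expiry): payoffs max(K−S,0) = 78.4250 70.0166 59.8404 47.5248 32.6200 14.5817 0.0000 0.0000 0.0000
step 7: (k=7,j=0): S=43.9988, K−S=74.4212, hold=73.4847 ⇒ V=74.4212 exercise | (k=7,j=1): S=53.2490, K−S=65.1710, hold=64.2345 ⇒ V=65.1710 exercise | (k=7,j=2): S=64.4439, K−S=53.9761, hold=53.0396 ⇒ V=53.9761 exercise | (k=7,j=3): S=77.9924, K−S=40.4276, hold=39.4911 ⇒ V=40.4276 exercise | (k=7,j=4): S=94.3892, K−S=24.0308, hold=23.0943 ⇒ V=24.0308 exercise | (k=7,j=5): S=114.2334, K−S=4.1866, hold=6.9745 ⇒ V=6.9745 continue | (k=7,j=6): S=138.2494, K−S=0.0000, hold=0.0000 ⇒ V=0.0000 continue | (k=7,j=7): S=167.3146, K−S=0.0000, hold=0.0000 ⇒ V=0.0000 continue  boundary S*=94.3892
step 6: (k=6,j=0): S=48.4034, K−S=70.0166, hold=69.0801 ⇒ V=70.0166 exercise | (k=6,j=1): S=58.5796, K−S=59.8404, hold=58.9039 ⇒ V=59.8404 exercise | (k=6,j=2): S=70.8952, K−S=47.5248, hold=46.5883 ⇒ V=47.5248 exercise | (k=6,j=3): S=85.8000, K−S=32.6200, hold=31.6835 ⇒ V=32.6200 exercise | (k=6,j=4): S=103.8383, K−S=14.5817, hold=15.0775 ⇒ V=15.0775 continue | (k=6,j=5): S=125.6690, K−S=0.0000, hold=3.3360 ⇒ V=3.3360 continue | (k=6,j=6): S=152.0893, K−S=0.0000, hold=0.0000 ⇒ V=0.0000 continue  boundary S*=85.8000
step 5: (k=5,j=0): S=53.2490, K−S=65.1710, hold=64.2345 ⇒ V=65.1710 exercise | (k=5,j=1): S=64.4439, K−S=53.9761, hold=53.0396 ⇒ V=53.9761 exercise | (k=5,j=2): S=77.9924, K−S=40.4276, hold=39.4911 ⇒ V=40.4276 exercise | (k=5,j=3): S=94.3892, K−S=24.0308, hold=23.3490 ⇒ V=24.0308 exercise | (k=5,j=4): S=114.2334, K−S=4.1866, hold=8.9257 ⇒ V=8.9257 continue | (k=5,j=5): S=138.2494, K−S=0.0000, hold=1.5956 ⇒ V=1.5956 continue  boundary S*=94.3892
step 4: (k=4,j=0): S=58.5796, K−S=59.8404, hold=58.9039 ⇒ V=59.8404 exercise | (k=4,j=1): S=70.8952, K−S=47.5248, hold=46.5883 ⇒ V=47.5248 exercise | (k=4,j=2): S=85.8000, K−S=32.6200, hold=31.6835 ⇒ V=32.6200 exercise | (k=4,j=3): S=103.8383, K−S=14.5817, hold=16.0800 ⇒ V=16.0800 continue | (k=4,j=4): S=125.6690, K−S=0.0000, hold=5.0891 ⇒ V=5.0891 continue  boundary S*=85.8000
step 3: (k=3,j=0): S=64.4439, K−S=53.9761, hold=53.0396 ⇒ V=53.9761 exercise | (k=3,j=1): S=77.9924, K−S=40.4276, hold=39.4911 ⇒ V=40.4276 exercise | (k=3,j=2): S=94.3892, K−S=24.0308, hold=23.8641 ⇒ V=24.0308 exercise | (k=3,j=3): S=114.2334, K−S=4.1866, hold=10.3059 ⇒ V=10.3059 continue  boundary S*=94.3892
step 2: (k=2,j=0): S=70.8952, K−S=47.5248, hold=46.5883 ⇒ V=47.5248 exercise | (k=2,j=1): S=85.8000, K−S=32.6200, hold=31.6835 ⇒ V=32.6200 exercise | (k=2,j=2): S=103.8383, K−S=14.5817, hold=16.7891 ⇒ V=16.7891 continue  boundary S*=85.8000
step 1: (k=1,j=0): S=77.9924, K−S=40.4276, hold=39.4911 ⇒ V=40.4276 exercise | (k=1,j=1): S=94.3892, K−S=24.0308, hold=24.2284 ⇒ V=24.2284 continue  boundary S*=77.9924
step 0: (k=0,j=0): S=85.8000, K−S=32.6200, hold=31.7850 ⇒ V=32.6200 exercise  boundary S*=85.8000

price = 32.6200
boundary = 85.8000 77.9924 85.8000 94.3892 85.8000 94.3892 85.8000 94.3892
tree:
32.6200
40.4276 24.2284
47.5248 32.6200 16.7891
53.9761 40.4276 24.0308 10.3059
59.8404 47.5248 32.6200 16.0800 5.0891
65.1710 53.9761 40.4276 24.0308 8.9257 1.5956
70.0166 59.8404 47.5248 32.6200 15.0775 3.3360 0.0000
74.4212 65.1710 53.9761 40.4276 24.0308 6.9745 0.0000 0.0000
78.4250 70.0166 59.8404 47.5248 32.6200 14.5817 0.0000 0.0000 0.0000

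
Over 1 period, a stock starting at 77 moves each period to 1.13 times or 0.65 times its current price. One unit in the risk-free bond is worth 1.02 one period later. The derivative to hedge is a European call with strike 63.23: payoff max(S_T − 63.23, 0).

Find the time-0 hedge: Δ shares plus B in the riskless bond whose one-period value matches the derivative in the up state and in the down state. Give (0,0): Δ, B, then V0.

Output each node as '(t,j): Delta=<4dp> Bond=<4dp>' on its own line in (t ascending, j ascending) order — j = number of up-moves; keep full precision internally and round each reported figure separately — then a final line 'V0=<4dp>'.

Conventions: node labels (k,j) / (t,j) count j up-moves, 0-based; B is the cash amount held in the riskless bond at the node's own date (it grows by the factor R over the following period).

(0,0): Delta=0.6434 Bond=-31.5707
V0=17.9710

No-arbitrage ⇒ martingale measure with p* = (R−d)/(u−d) = 0.7708.
Terminal payoffs: V(1,0)=0.0000, V(1,1)=23.7800
(0,0): S=77.0000. Δ = (V_up−V_dn)/(S_up−S_dn) = (23.7800−0.0000)/(87.0100−50.0500) = 0.6434. V = [p*·23.7800 + (1−p*)·0.0000]/1.02 = 17.9710. B = V − Δ·S = -31.5707.
Sanity check at the root: Δ(0,0)·S0 + B(0,0) reproduces V0 = 17.9710.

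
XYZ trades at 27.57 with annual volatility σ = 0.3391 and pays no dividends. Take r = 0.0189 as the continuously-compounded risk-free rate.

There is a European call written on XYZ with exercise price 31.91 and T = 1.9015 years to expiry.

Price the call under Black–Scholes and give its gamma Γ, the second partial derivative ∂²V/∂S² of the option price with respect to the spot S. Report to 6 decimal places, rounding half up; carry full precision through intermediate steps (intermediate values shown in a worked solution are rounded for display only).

σ√T = 0.3391·√1.9015 = 0.467602
d₁ = (ln(S/K) + (r+σ²/2)T) / (σ√T) = (ln(27.57/31.91) + (0.0189+0.3391²/2)·1.9015) / 0.467602 = (-0.146191 + 0.145264) / 0.467602 = -0.001983
d₂ = d₁ − σ√T = -0.001983 − 0.467602 = -0.469585
e^{−rT} = 0.964700
N(d₁) = 0.499209,  N(d₂) = 0.319326
Call price V = S·N(d₁) − K·e^{−rT}·N(d₂) = 13.763189 − 9.829992 = 3.933197
φ(d₁) = (1/√(2π))·e^{−d₁²/2} = 0.398941
Γ = φ(d₁) / (S·σ·√T) = 0.030945

price = 3.933197
Γ = 0.030945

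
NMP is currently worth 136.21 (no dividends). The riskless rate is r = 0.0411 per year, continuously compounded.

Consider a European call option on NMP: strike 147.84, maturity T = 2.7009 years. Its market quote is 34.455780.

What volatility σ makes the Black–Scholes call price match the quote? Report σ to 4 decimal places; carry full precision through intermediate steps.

sigma = 0.3747

At σ = 0.3747 the Black–Scholes value reproduces the quote:
σ√T = 0.3747·√2.7009 = 0.615798
d₁ = (ln(S/K) + (r+σ²/2)T) / (σ√T) = (ln(136.21/147.84) + (0.0411+0.3747²/2)·2.7009) / 0.615798 = (-0.081933 + 0.300610) / 0.615798 = 0.355113
d₂ = d₁ − σ√T = 0.355113 − 0.615798 = -0.260685
e^{−rT} = 0.894932
N(d₁) = 0.638747,  N(d₂) = 0.397168
V = S·N(d₁) − K·e^{−rT}·N(d₂) = 87.003784 − 52.548004 = 34.455780 (the quoted price), and the Black–Scholes price is strictly increasing in σ, so σ is unique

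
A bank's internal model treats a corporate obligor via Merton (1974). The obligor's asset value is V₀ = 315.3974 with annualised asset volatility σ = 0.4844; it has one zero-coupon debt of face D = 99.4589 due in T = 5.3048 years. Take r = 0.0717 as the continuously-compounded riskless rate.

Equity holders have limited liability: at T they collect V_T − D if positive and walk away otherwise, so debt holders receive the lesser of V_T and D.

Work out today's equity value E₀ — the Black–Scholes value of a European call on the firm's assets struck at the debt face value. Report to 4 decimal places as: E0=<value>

E0=253.0758

Apply the equity-as-call identities (strike 99.4589, horizon 5.3048 years):
d₁ = [ln(V₀/D) + (r + σ²/2)T] / (σ√T)
   = [ln(315.3974/99.4589) + (0.0717 + 0.5·0.4844²)·5.3048] / (0.4844·√5.3048)
   = [1.154089 + 1.002722] / 1.115677 = 1.933185
d₂ = d₁ − σ√T = 1.933185 − 1.115677 = 0.817508
N(d₁) = 0.973393,  N(d₂) = 0.793181,  e^(−rT) = 0.683619
E₀ = V₀·N(d₁) − D·e^(−rT)·N(d₂)
   = 315.3974·0.973393 − 99.4589·0.683619·0.793181 = 253.075751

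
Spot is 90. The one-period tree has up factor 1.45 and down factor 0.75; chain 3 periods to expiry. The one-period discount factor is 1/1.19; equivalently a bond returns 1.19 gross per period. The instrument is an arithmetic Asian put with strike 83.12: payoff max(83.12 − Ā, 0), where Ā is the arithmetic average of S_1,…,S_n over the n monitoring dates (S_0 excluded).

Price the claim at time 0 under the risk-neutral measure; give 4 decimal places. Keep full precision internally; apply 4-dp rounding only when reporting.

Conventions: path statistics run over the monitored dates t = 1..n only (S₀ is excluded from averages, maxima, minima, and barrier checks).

price = 2.1187

Risk-neutral up-probability p* = (R−d)/(u−d) = (1.19−0.75)/(1.45−0.75) = 0.6286; the claim prices as the p*-weighted sum of path payoffs discounted by R^3.
Enumerate all 2^3 = 8 price paths (U = up ×1.45, D = down ×0.75); each path with k up-moves has probability p*^k·(1−p*)^(3−k).
DDD: Ā=52.0312, payoff=31.0888, prob=0.051242
UDD: Ā=100.5938, payoff=0.0000, prob=0.086717
DUD: Ā=79.5938, payoff=3.5263, prob=0.086717
UUD: Ā=153.8812, payoff=0.0000, prob=0.146752
DDU: Ā=63.8438, payoff=19.2763, prob=0.086717
UDU: Ā=123.4313, payoff=0.0000, prob=0.146752
DUU: Ā=102.4313, payoff=0.0000, prob=0.146752
UUU: Ā=198.0337, payoff=0.0000, prob=0.248350
Price = Σ prob·payoff / R^3 = 3.570418 / 1.685159 = 2.1187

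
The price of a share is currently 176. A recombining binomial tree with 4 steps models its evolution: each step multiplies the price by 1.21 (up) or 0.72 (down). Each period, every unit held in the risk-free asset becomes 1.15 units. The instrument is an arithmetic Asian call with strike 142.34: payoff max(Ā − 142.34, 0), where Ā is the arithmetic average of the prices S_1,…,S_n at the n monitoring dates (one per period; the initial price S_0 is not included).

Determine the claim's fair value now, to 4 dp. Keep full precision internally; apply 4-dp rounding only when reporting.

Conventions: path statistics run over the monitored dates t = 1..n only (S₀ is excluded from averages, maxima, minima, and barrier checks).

Set p* = 0.8776 (from d < R < u); the path-dependent value is the discounted p*-expectation over all price paths.
Enumerate all 2^4 = 16 price paths (U = up ×1.21, D = down ×0.72); each path with k up-moves has probability p*^k·(1−p*)^(4−k).
DDDD: Ā=82.7370, payoff=0.0000, prob=0.000225
UDDD: Ā=139.0441, payoff=0.0000, prob=0.001611
DUDD: Ā=117.4841, payoff=0.0000, prob=0.001611
UUDD: Ā=197.4386, payoff=55.0986, prob=0.011547
DDUD: Ā=101.9609, payoff=0.0000, prob=0.001611
UDUD: Ā=171.3510, payoff=29.0110, prob=0.011547
DUUD: Ā=149.7910, payoff=7.4510, prob=0.011547
UUUD: Ā=251.7321, payoff=109.3921, prob=0.082751
DDDU: Ā=90.7842, payoff=0.0000, prob=0.001611
UDDU: Ā=152.5680, payoff=10.2280, prob=0.011547
DUDU: Ā=131.0080, payoff=0.0000, prob=0.011547
UUDU: Ā=220.1661, payoff=77.8261, prob=0.082751
DDUU: Ā=115.4848, payoff=0.0000, prob=0.011547
UDUU: Ā=194.0785, payoff=51.7385, prob=0.082751
DUUU: Ā=172.5185, payoff=30.1785, prob=0.082751
UUUU: Ā=289.9270, payoff=147.5870, prob=0.593048
Price = Σ prob·payoff / R^4 = 110.972587 / 1.749006 = 63.4489

price = 63.4489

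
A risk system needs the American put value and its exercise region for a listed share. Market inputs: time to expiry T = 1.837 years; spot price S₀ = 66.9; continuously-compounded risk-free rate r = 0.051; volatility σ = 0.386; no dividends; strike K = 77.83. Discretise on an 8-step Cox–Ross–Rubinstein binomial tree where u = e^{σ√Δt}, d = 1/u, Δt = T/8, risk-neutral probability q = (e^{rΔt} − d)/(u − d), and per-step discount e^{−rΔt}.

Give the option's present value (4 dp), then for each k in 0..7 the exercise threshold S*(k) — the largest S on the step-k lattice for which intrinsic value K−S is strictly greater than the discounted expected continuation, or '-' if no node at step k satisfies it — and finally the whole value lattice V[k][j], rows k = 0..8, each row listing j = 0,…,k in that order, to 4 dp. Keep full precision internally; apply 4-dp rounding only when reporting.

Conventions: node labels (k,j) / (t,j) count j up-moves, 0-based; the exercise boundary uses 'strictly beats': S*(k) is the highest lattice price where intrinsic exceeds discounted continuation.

price = 17.9800
boundary = - - 46.2131 38.4091 46.2131 38.4091 46.2131 55.6026
tree:
17.9800
24.2134 11.8119
31.6169 16.9567 6.6475
39.4209 23.5823 10.3480 2.8880
45.9070 31.6169 15.6417 4.9904 0.7305
51.2978 39.4209 22.7795 8.4586 1.4368 0.0000
55.7783 45.9070 31.6169 13.9687 2.8257 0.0000 0.0000
59.5021 51.2978 39.4209 22.2274 5.5575 0.0000 0.0000 0.0000
62.5972 55.7783 45.9070 31.6169 10.9300 0.0000 0.0000 0.0000 0.0000

Δt=0.22962, u=1.20318, d=0.83113, q=0.48555, disc=e^(-rΔt)=0.98836
k=8 terminal: V=max(K-S,0) → 62.5972 55.7783 45.9070 31.6169 10.9300 0.0000 0.0000 0.0000 0.0000
k=7: j=0 S=18.3279 intr=59.5021 cont=58.5960 V=59.5021[EX]; j=1 S=26.5322 intr=51.2978 cont=50.3917 V=51.2978[EX]; j=2 S=38.4091 intr=39.4209 cont=38.5148 V=39.4209[EX]; j=3 S=55.6026 intr=22.2274 cont=21.3212 V=22.2274[EX]; j=4 S=80.4927 intr=0.0000 cont=5.5575 V=5.5575[hold]; j=5 S=116.5247 intr=0.0000 cont=0.0000 V=0.0000[hold]; j=6 S=168.6861 intr=0.0000 cont=0.0000 V=0.0000[hold]; j=7 S=244.1971 intr=0.0000 cont=0.0000 V=0.0000[hold]  S*(7)=55.6026
k=6: j=0 S=22.0517 intr=55.7783 cont=54.8721 V=55.7783[EX]; j=1 S=31.9230 intr=45.9070 cont=45.0009 V=45.9070[EX]; j=2 S=46.2131 intr=31.6169 cont=30.7108 V=31.6169[EX]; j=3 S=66.9000 intr=10.9300 cont=13.9687 V=13.9687[hold]; j=4 S=96.8473 intr=0.0000 cont=2.8257 V=2.8257[hold]; j=5 S=140.2002 intr=0.0000 cont=0.0000 V=0.0000[hold]; j=6 S=202.9598 intr=0.0000 cont=0.0000 V=0.0000[hold]  S*(6)=46.2131
k=5: j=0 S=26.5322 intr=51.2978 cont=50.3917 V=51.2978[EX]; j=1 S=38.4091 intr=39.4209 cont=38.5148 V=39.4209[EX]; j=2 S=55.6026 intr=22.2274 cont=22.7795 V=22.7795[hold]; j=3 S=80.4927 intr=0.0000 cont=8.4586 V=8.4586[hold]; j=4 S=116.5247 intr=0.0000 cont=1.4368 V=1.4368[hold]; j=5 S=168.6861 intr=0.0000 cont=0.0000 V=0.0000[hold]  S*(5)=38.4091
k=4: j=0 S=31.9230 intr=45.9070 cont=45.0009 V=45.9070[EX]; j=1 S=46.2131 intr=31.6169 cont=30.9758 V=31.6169[EX]; j=2 S=66.9000 intr=10.9300 cont=15.6417 V=15.6417[hold]; j=3 S=96.8473 intr=0.0000 cont=4.9904 V=4.9904[hold]; j=4 S=140.2002 intr=0.0000 cont=0.7305 V=0.7305[hold]  S*(4)=46.2131
k=3: j=0 S=38.4091 intr=39.4209 cont=38.5148 V=39.4209[EX]; j=1 S=55.6026 intr=22.2274 cont=23.5823 V=23.5823[hold]; j=2 S=80.4927 intr=0.0000 cont=10.3480 V=10.3480[hold]; j=3 S=116.5247 intr=0.0000 cont=2.8880 V=2.8880[hold]  S*(3)=38.4091
k=2: j=0 S=46.2131 intr=31.6169 cont=31.3610 V=31.6169[EX]; j=1 S=66.9000 intr=10.9300 cont=16.9567 V=16.9567[hold]; j=2 S=96.8473 intr=0.0000 cont=6.6475 V=6.6475[hold]  S*(2)=46.2131
k=1: j=0 S=55.6026 intr=22.2274 cont=24.2134 V=24.2134[hold]; j=1 S=80.4927 intr=0.0000 cont=11.8119 V=11.8119[hold]  S*(1)=-
k=0: j=0 S=66.9000 intr=10.9300 cont=17.9800 V=17.9800[hold]  S*(0)=-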